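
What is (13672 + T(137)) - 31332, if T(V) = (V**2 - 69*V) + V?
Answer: -8207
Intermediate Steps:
T(V) = V**2 - 68*V
(13672 + T(137)) - 31332 = (13672 + 137*(-68 + 137)) - 31332 = (13672 + 137*69) - 31332 = (13672 + 9453) - 31332 = 23125 - 31332 = -8207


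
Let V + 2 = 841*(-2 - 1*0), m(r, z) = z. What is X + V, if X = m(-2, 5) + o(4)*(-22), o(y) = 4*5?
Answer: -2119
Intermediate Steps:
o(y) = 20
V = -1684 (V = -2 + 841*(-2 - 1*0) = -2 + 841*(-2 + 0) = -2 + 841*(-2) = -2 - 1682 = -1684)
X = -435 (X = 5 + 20*(-22) = 5 - 440 = -435)
X + V = -435 - 1684 = -2119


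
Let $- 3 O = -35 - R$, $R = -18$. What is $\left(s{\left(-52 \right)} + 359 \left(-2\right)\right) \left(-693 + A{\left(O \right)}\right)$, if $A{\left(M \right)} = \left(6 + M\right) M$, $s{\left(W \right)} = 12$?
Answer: $\frac{3983252}{9} \approx 4.4258 \cdot 10^{5}$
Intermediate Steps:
$O = \frac{17}{3}$ ($O = - \frac{-35 - -18}{3} = - \frac{-35 + 18}{3} = \left(- \frac{1}{3}\right) \left(-17\right) = \frac{17}{3} \approx 5.6667$)
$A{\left(M \right)} = M \left(6 + M\right)$
$\left(s{\left(-52 \right)} + 359 \left(-2\right)\right) \left(-693 + A{\left(O \right)}\right) = \left(12 + 359 \left(-2\right)\right) \left(-693 + \frac{17 \left(6 + \frac{17}{3}\right)}{3}\right) = \left(12 - 718\right) \left(-693 + \frac{17}{3} \cdot \frac{35}{3}\right) = - 706 \left(-693 + \frac{595}{9}\right) = \left(-706\right) \left(- \frac{5642}{9}\right) = \frac{3983252}{9}$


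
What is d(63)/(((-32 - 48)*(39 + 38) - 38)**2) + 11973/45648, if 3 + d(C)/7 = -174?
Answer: 1419409505/5412275408 ≈ 0.26226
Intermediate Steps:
d(C) = -1239 (d(C) = -21 + 7*(-174) = -21 - 1218 = -1239)
d(63)/(((-32 - 48)*(39 + 38) - 38)**2) + 11973/45648 = -1239/((-32 - 48)*(39 + 38) - 38)**2 + 11973/45648 = -1239/(-80*77 - 38)**2 + 11973*(1/45648) = -1239/(-6160 - 38)**2 + 3991/15216 = -1239/((-6198)**2) + 3991/15216 = -1239/38415204 + 3991/15216 = -1239*1/38415204 + 3991/15216 = -413/12805068 + 3991/15216 = 1419409505/5412275408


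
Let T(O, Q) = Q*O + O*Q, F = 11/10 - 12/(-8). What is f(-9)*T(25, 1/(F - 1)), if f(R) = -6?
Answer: -375/2 ≈ -187.50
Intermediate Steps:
F = 13/5 (F = 11*(⅒) - 12*(-⅛) = 11/10 + 3/2 = 13/5 ≈ 2.6000)
T(O, Q) = 2*O*Q (T(O, Q) = O*Q + O*Q = 2*O*Q)
f(-9)*T(25, 1/(F - 1)) = -12*25/(13/5 - 1) = -12*25/8/5 = -12*25*5/8 = -6*125/4 = -375/2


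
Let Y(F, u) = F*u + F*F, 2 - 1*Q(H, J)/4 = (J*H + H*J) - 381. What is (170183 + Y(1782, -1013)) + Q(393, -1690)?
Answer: 6855433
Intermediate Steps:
Q(H, J) = 1532 - 8*H*J (Q(H, J) = 8 - 4*((J*H + H*J) - 381) = 8 - 4*((H*J + H*J) - 381) = 8 - 4*(2*H*J - 381) = 8 - 4*(-381 + 2*H*J) = 8 + (1524 - 8*H*J) = 1532 - 8*H*J)
Y(F, u) = F² + F*u (Y(F, u) = F*u + F² = F² + F*u)
(170183 + Y(1782, -1013)) + Q(393, -1690) = (170183 + 1782*(1782 - 1013)) + (1532 - 8*393*(-1690)) = (170183 + 1782*769) + (1532 + 5313360) = (170183 + 1370358) + 5314892 = 1540541 + 5314892 = 6855433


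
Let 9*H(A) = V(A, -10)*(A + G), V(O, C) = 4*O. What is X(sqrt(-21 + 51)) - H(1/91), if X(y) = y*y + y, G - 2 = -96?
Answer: 756694/24843 + sqrt(30) ≈ 35.936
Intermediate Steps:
G = -94 (G = 2 - 96 = -94)
X(y) = y + y**2 (X(y) = y**2 + y = y + y**2)
H(A) = 4*A*(-94 + A)/9 (H(A) = ((4*A)*(A - 94))/9 = ((4*A)*(-94 + A))/9 = (4*A*(-94 + A))/9 = 4*A*(-94 + A)/9)
X(sqrt(-21 + 51)) - H(1/91) = sqrt(-21 + 51)*(1 + sqrt(-21 + 51)) - 4*(-94 + 1/91)/(9*91) = sqrt(30)*(1 + sqrt(30)) - 4*(-94 + 1/91)/(9*91) = sqrt(30)*(1 + sqrt(30)) - 4*(-8553)/(9*91*91) = sqrt(30)*(1 + sqrt(30)) - 1*(-11404/24843) = sqrt(30)*(1 + sqrt(30)) + 11404/24843 = 11404/24843 + sqrt(30)*(1 + sqrt(30))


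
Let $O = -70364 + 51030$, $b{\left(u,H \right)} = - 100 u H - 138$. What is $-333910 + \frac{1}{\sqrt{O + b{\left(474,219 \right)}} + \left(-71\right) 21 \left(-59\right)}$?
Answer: $\frac{- 667820 \sqrt{2600018} + 29373728789 i}{- 87969 i + 2 \sqrt{2600018}} \approx -3.3391 \cdot 10^{5}$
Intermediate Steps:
$b{\left(u,H \right)} = -138 - 100 H u$ ($b{\left(u,H \right)} = - 100 H u - 138 = -138 - 100 H u$)
$O = -19334$
$-333910 + \frac{1}{\sqrt{O + b{\left(474,219 \right)}} + \left(-71\right) 21 \left(-59\right)} = -333910 + \frac{1}{\sqrt{-19334 - \left(138 + 21900 \cdot 474\right)} + \left(-71\right) 21 \left(-59\right)} = -333910 + \frac{1}{\sqrt{-19334 - 10380738} - -87969} = -333910 + \frac{1}{\sqrt{-19334 - 10380738} + 87969} = -333910 + \frac{1}{\sqrt{-10400072} + 87969} = -333910 + \frac{1}{2 i \sqrt{2600018} + 87969} = -333910 + \frac{1}{87969 + 2 i \sqrt{2600018}}$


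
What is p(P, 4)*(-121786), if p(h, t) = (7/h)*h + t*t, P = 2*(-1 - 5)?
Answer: -2801078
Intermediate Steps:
P = -12 (P = 2*(-6) = -12)
p(h, t) = 7 + t**2
p(P, 4)*(-121786) = (7 + 4**2)*(-121786) = (7 + 16)*(-121786) = 23*(-121786) = -2801078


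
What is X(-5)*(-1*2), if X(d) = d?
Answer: 10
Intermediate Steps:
X(-5)*(-1*2) = -(-5)*2 = -5*(-2) = 10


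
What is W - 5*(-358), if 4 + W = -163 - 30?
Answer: 1593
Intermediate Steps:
W = -197 (W = -4 + (-163 - 30) = -4 - 193 = -197)
W - 5*(-358) = -197 - 5*(-358) = -197 + 1790 = 1593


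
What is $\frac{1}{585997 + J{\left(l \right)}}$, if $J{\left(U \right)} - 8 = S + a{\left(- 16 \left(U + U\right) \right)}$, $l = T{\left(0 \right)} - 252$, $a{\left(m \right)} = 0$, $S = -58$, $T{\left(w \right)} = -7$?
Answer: $\frac{1}{585947} \approx 1.7066 \cdot 10^{-6}$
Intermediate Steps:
$l = -259$ ($l = -7 - 252 = -259$)
$J{\left(U \right)} = -50$ ($J{\left(U \right)} = 8 + \left(-58 + 0\right) = 8 - 58 = -50$)
$\frac{1}{585997 + J{\left(l \right)}} = \frac{1}{585997 - 50} = \frac{1}{585947}$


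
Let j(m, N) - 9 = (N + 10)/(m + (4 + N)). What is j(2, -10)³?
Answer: 729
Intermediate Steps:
j(m, N) = 9 + (10 + N)/(4 + N + m) (j(m, N) = 9 + (N + 10)/(m + (4 + N)) = 9 + (10 + N)/(4 + N + m))
j(2, -10)³ = ((46 + 9*2 + 10*(-10))/(4 - 10 + 2))³ = ((46 + 18 - 100)/(-4))³ = (-¼*(-36))³ = 9³ = 729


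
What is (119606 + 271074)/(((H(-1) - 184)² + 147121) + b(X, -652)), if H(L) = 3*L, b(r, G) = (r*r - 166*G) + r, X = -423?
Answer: 97670/117207 ≈ 0.83331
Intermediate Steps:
b(r, G) = r + r² - 166*G (b(r, G) = (r² - 166*G) + r = r + r² - 166*G)
(119606 + 271074)/(((H(-1) - 184)² + 147121) + b(X, -652)) = (119606 + 271074)/(((3*(-1) - 184)² + 147121) + (-423 + (-423)² - 166*(-652))) = 390680/(((-3 - 184)² + 147121) + (-423 + 178929 + 108232)) = 390680/(((-187)² + 147121) + 286738) = 390680/((34969 + 147121) + 286738) = 390680/(182090 + 286738) = 390680/468828 = 390680*(1/468828) = 97670/117207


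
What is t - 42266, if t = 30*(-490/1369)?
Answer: -57876854/1369 ≈ -42277.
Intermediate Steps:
t = -14700/1369 (t = 30*(-490*1/1369) = 30*(-490/1369) = -14700/1369 ≈ -10.738)
t - 42266 = -14700/1369 - 42266 = -57876854/1369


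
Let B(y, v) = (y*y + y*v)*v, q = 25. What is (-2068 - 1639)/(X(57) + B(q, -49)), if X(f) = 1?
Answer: -3707/29401 ≈ -0.12608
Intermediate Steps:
B(y, v) = v*(y² + v*y) (B(y, v) = (y² + v*y)*v = v*(y² + v*y))
(-2068 - 1639)/(X(57) + B(q, -49)) = (-2068 - 1639)/(1 - 49*25*(-49 + 25)) = -3707/(1 - 49*25*(-24)) = -3707/(1 + 29400) = -3707/29401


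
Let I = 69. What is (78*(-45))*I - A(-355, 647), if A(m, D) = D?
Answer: -242837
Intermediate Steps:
(78*(-45))*I - A(-355, 647) = (78*(-45))*69 - 1*647 = -3510*69 - 647 = -242190 - 647 = -242837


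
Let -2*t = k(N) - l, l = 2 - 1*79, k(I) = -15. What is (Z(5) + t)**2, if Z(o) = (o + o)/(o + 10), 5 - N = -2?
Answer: 8281/9 ≈ 920.11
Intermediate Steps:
N = 7 (N = 5 - 1*(-2) = 5 + 2 = 7)
l = -77 (l = 2 - 79 = -77)
t = -31 (t = -(-15 - 1*(-77))/2 = -(-15 + 77)/2 = -1/2*62 = -31)
Z(o) = 2*o/(10 + o) (Z(o) = (2*o)/(10 + o) = 2*o/(10 + o))
(Z(5) + t)**2 = (2*5/(10 + 5) - 31)**2 = (2*5/15 - 31)**2 = (2*5*(1/15) - 31)**2 = (2/3 - 31)**2 = (-91/3)**2 = 8281/9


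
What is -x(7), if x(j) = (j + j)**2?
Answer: -196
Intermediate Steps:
x(j) = 4*j**2 (x(j) = (2*j)**2 = 4*j**2)
-x(7) = -4*7**2 = -4*49 = -1*196 = -196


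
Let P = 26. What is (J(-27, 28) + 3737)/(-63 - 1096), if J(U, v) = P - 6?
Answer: -3757/1159 ≈ -3.2416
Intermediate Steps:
J(U, v) = 20 (J(U, v) = 26 - 6 = 20)
(J(-27, 28) + 3737)/(-63 - 1096) = (20 + 3737)/(-63 - 1096) = 3757/(-1159) = 3757*(-1/1159) = -3757/1159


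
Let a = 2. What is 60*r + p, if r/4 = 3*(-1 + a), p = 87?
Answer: 807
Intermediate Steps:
r = 12 (r = 4*(3*(-1 + 2)) = 4*(3*1) = 4*3 = 12)
60*r + p = 60*12 + 87 = 720 + 87 = 807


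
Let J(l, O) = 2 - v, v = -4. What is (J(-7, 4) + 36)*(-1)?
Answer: -42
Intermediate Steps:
J(l, O) = 6 (J(l, O) = 2 - 1*(-4) = 2 + 4 = 6)
(J(-7, 4) + 36)*(-1) = (6 + 36)*(-1) = 42*(-1) = -42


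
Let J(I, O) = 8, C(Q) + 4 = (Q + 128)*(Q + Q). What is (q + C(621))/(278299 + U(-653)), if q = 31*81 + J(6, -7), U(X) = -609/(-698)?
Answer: 651075554/194253311 ≈ 3.3517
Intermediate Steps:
C(Q) = -4 + 2*Q*(128 + Q) (C(Q) = -4 + (Q + 128)*(Q + Q) = -4 + (128 + Q)*(2*Q) = -4 + 2*Q*(128 + Q))
U(X) = 609/698 (U(X) = -609*(-1/698) = 609/698)
q = 2519 (q = 31*81 + 8 = 2511 + 8 = 2519)
(q + C(621))/(278299 + U(-653)) = (2519 + (-4 + 2*621² + 256*621))/(278299 + 609/698) = (2519 + (-4 + 2*385641 + 158976))/(194253311/698) = (2519 + (-4 + 771282 + 158976))*(698/194253311) = (2519 + 930254)*(698/194253311) = 932773*(698/194253311) = 651075554/194253311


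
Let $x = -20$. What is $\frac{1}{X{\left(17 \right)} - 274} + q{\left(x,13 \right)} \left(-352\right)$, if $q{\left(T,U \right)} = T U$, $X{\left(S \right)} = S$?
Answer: $\frac{23520639}{257} \approx 91520.0$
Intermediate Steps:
$\frac{1}{X{\left(17 \right)} - 274} + q{\left(x,13 \right)} \left(-352\right) = \frac{1}{17 - 274} + \left(-20\right) 13 \left(-352\right) = \frac{1}{-257} - -91520 = - \frac{1}{257} + 91520 = \frac{23520639}{257}$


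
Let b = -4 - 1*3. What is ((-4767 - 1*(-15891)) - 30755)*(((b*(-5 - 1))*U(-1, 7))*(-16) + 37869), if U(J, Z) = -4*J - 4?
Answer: -743406339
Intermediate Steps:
U(J, Z) = -4 - 4*J
b = -7 (b = -4 - 3 = -7)
((-4767 - 1*(-15891)) - 30755)*(((b*(-5 - 1))*U(-1, 7))*(-16) + 37869) = ((-4767 - 1*(-15891)) - 30755)*(((-7*(-5 - 1))*(-4 - 4*(-1)))*(-16) + 37869) = ((-4767 + 15891) - 30755)*(((-7*(-6))*(-4 + 4))*(-16) + 37869) = (11124 - 30755)*((42*0)*(-16) + 37869) = -19631*(0*(-16) + 37869) = -19631*(0 + 37869) = -19631*37869 = -743406339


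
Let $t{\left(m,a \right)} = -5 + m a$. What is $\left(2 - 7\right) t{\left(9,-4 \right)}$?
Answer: $205$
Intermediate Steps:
$t{\left(m,a \right)} = -5 + a m$
$\left(2 - 7\right) t{\left(9,-4 \right)} = \left(2 - 7\right) \left(-5 - 36\right) = \left(-5\right) \left(-41\right) = 205$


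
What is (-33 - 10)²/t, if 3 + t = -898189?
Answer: -1849/898192 ≈ -0.0020586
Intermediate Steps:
t = -898192 (t = -3 - 898189 = -898192)
(-33 - 10)²/t = (-33 - 10)²/(-898192) = (-43)²*(-1/898192) = 1849*(-1/898192) = -1849/898192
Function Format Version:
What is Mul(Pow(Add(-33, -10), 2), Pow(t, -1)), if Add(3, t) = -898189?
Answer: Rational(-1849, 898192) ≈ -0.0020586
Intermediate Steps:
t = -898192 (t = Add(-3, -898189) = -898192)
Mul(Pow(Add(-33, -10), 2), Pow(t, -1)) = Mul(Pow(Add(-33, -10), 2), Pow(-898192, -1)) = Mul(Pow(-43, 2), Rational(-1, 898192)) = Mul(1849, Rational(-1, 898192)) = Rational(-1849, 898192)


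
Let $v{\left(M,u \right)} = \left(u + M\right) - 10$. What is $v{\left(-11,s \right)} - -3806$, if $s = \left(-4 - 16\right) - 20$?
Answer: $3745$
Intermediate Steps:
$s = -40$ ($s = -20 - 20 = -40$)
$v{\left(M,u \right)} = -10 + M + u$ ($v{\left(M,u \right)} = \left(M + u\right) - 10 = -10 + M + u$)
$v{\left(-11,s \right)} - -3806 = \left(-10 - 11 - 40\right) - -3806 = -61 + 3806 = 3745$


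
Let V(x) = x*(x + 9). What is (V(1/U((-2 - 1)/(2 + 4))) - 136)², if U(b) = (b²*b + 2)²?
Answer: 45580105700416/2562890625 ≈ 17785.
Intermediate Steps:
U(b) = (2 + b³)² (U(b) = (b³ + 2)² = (2 + b³)²)
V(x) = x*(9 + x)
(V(1/U((-2 - 1)/(2 + 4))) - 136)² = ((9 + 1/((2 + ((-2 - 1)/(2 + 4))³)²))/((2 + ((-2 - 1)/(2 + 4))³)²) - 136)² = ((9 + 1/((2 + (-3/6)³)²))/((2 + (-3/6)³)²) - 136)² = ((9 + 1/((2 + (-3*⅙)³)²))/((2 + (-3*⅙)³)²) - 136)² = ((9 + 1/((2 + (-½)³)²))/((2 + (-½)³)²) - 136)² = ((9 + 1/((2 - ⅛)²))/((2 - ⅛)²) - 136)² = ((9 + 1/((15/8)²))/((15/8)²) - 136)² = ((9 + 1/(225/64))/(225/64) - 136)² = (64*(9 + 64/225)/225 - 136)² = ((64/225)*(2089/225) - 136)² = (133696/50625 - 136)² = (-6751304/50625)² = 45580105700416/2562890625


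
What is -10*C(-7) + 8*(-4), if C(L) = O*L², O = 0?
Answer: -32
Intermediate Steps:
C(L) = 0 (C(L) = 0*L² = 0)
-10*C(-7) + 8*(-4) = -10*0 + 8*(-4) = 0 - 32 = -32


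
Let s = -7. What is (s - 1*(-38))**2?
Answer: 961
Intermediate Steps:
(s - 1*(-38))**2 = (-7 - 1*(-38))**2 = (-7 + 38)**2 = 31**2 = 961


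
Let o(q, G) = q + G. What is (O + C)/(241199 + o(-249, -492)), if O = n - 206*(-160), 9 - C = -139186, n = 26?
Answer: 172181/240458 ≈ 0.71605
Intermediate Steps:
C = 139195 (C = 9 - 1*(-139186) = 9 + 139186 = 139195)
o(q, G) = G + q
O = 32986 (O = 26 - 206*(-160) = 26 + 32960 = 32986)
(O + C)/(241199 + o(-249, -492)) = (32986 + 139195)/(241199 + (-492 - 249)) = 172181/(241199 - 741) = 172181/240458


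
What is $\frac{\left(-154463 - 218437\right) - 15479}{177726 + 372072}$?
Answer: $- \frac{388379}{549798} \approx -0.7064$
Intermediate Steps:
$\frac{\left(-154463 - 218437\right) - 15479}{177726 + 372072} = \frac{-372900 - 15479}{549798} = \left(-388379\right) \frac{1}{549798} = - \frac{388379}{549798}$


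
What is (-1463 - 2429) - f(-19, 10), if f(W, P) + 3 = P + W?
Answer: -3880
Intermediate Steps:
f(W, P) = -3 + P + W (f(W, P) = -3 + (P + W) = -3 + P + W)
(-1463 - 2429) - f(-19, 10) = (-1463 - 2429) - (-3 + 10 - 19) = -3892 - 1*(-12) = -3892 + 12 = -3880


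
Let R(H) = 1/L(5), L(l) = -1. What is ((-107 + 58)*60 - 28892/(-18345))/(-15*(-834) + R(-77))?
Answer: -53905408/229477605 ≈ -0.23490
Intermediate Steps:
R(H) = -1 (R(H) = 1/(-1) = -1)
((-107 + 58)*60 - 28892/(-18345))/(-15*(-834) + R(-77)) = ((-107 + 58)*60 - 28892/(-18345))/(-15*(-834) - 1) = (-49*60 - 28892*(-1/18345))/(12510 - 1) = (-2940 + 28892/18345)/12509 = -53905408/18345*1/12509 = -53905408/229477605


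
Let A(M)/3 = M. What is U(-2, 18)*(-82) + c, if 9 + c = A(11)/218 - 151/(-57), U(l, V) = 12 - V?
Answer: 6036557/12426 ≈ 485.80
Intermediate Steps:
A(M) = 3*M
c = -77035/12426 (c = -9 + ((3*11)/218 - 151/(-57)) = -9 + (33*(1/218) - 151*(-1/57)) = -9 + (33/218 + 151/57) = -9 + 34799/12426 = -77035/12426 ≈ -6.1995)
U(-2, 18)*(-82) + c = (12 - 1*18)*(-82) - 77035/12426 = (12 - 18)*(-82) - 77035/12426 = -6*(-82) - 77035/12426 = 492 - 77035/12426 = 6036557/12426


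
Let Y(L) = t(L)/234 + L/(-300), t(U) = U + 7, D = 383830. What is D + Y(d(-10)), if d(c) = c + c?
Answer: 34544701/90 ≈ 3.8383e+5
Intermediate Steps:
t(U) = 7 + U
d(c) = 2*c
Y(L) = 7/234 + 11*L/11700 (Y(L) = (7 + L)/234 + L/(-300) = (7 + L)*(1/234) + L*(-1/300) = (7/234 + L/234) - L/300 = 7/234 + 11*L/11700)
D + Y(d(-10)) = 383830 + (7/234 + 11*(2*(-10))/11700) = 383830 + (7/234 + (11/11700)*(-20)) = 383830 + (7/234 - 11/585) = 383830 + 1/90 = 34544701/90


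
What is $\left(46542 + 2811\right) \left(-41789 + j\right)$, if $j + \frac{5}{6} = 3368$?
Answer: $- \frac{3792465481}{2} \approx -1.8962 \cdot 10^{9}$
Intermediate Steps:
$j = \frac{20203}{6}$ ($j = - \frac{5}{6} + 3368 = \frac{20203}{6} \approx 3367.2$)
$\left(46542 + 2811\right) \left(-41789 + j\right) = \left(46542 + 2811\right) \left(-41789 + \frac{20203}{6}\right) = 49353 \left(- \frac{230531}{6}\right) = - \frac{3792465481}{2}$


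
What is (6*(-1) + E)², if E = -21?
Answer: 729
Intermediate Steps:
(6*(-1) + E)² = (6*(-1) - 21)² = (-6 - 21)² = (-27)² = 729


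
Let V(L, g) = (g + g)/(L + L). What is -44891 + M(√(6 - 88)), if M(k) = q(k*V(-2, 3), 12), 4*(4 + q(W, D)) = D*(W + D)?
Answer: -44859 - 9*I*√82/2 ≈ -44859.0 - 40.749*I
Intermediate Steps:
V(L, g) = g/L (V(L, g) = (2*g)/((2*L)) = (2*g)*(1/(2*L)) = g/L)
q(W, D) = -4 + D*(D + W)/4 (q(W, D) = -4 + (D*(W + D))/4 = -4 + (D*(D + W))/4 = -4 + D*(D + W)/4)
M(k) = 32 - 9*k/2 (M(k) = -4 + (¼)*12² + (¼)*12*(k*(3/(-2))) = -4 + (¼)*144 + (¼)*12*(k*(3*(-½))) = -4 + 36 + (¼)*12*(k*(-3/2)) = -4 + 36 + (¼)*12*(-3*k/2) = -4 + 36 - 9*k/2 = 32 - 9*k/2)
-44891 + M(√(6 - 88)) = -44891 + (32 - 9*√(6 - 88)/2) = -44891 + (32 - 9*I*√82/2) = -44859 - 9*I*√82/2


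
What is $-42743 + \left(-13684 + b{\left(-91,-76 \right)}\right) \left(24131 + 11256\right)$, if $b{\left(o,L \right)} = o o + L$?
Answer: $-193928116$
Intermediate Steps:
$b{\left(o,L \right)} = L + o^{2}$ ($b{\left(o,L \right)} = o^{2} + L = L + o^{2}$)
$-42743 + \left(-13684 + b{\left(-91,-76 \right)}\right) \left(24131 + 11256\right) = -42743 + \left(-13684 - \left(76 - \left(-91\right)^{2}\right)\right) \left(24131 + 11256\right) = -42743 + \left(-13684 + \left(-76 + 8281\right)\right) 35387 = -42743 + \left(-13684 + 8205\right) 35387 = -42743 - 193885373 = -193928116$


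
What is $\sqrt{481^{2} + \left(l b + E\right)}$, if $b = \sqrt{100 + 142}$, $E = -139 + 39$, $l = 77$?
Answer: $\sqrt{231261 + 847 \sqrt{2}} \approx 482.14$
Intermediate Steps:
$E = -100$
$b = 11 \sqrt{2}$ ($b = \sqrt{242} = 11 \sqrt{2} \approx 15.556$)
$\sqrt{481^{2} + \left(l b + E\right)} = \sqrt{481^{2} - \left(100 - 77 \cdot 11 \sqrt{2}\right)} = \sqrt{231361 - \left(100 - 847 \sqrt{2}\right)} = \sqrt{231261 + 847 \sqrt{2}}$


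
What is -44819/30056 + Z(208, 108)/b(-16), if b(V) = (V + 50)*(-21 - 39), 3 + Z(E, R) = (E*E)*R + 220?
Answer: -516672697/225420 ≈ -2292.0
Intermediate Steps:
Z(E, R) = 217 + R*E² (Z(E, R) = -3 + ((E*E)*R + 220) = -3 + (E²*R + 220) = -3 + (R*E² + 220) = -3 + (220 + R*E²) = 217 + R*E²)
b(V) = -3000 - 60*V (b(V) = (50 + V)*(-60) = -3000 - 60*V)
-44819/30056 + Z(208, 108)/b(-16) = -44819/30056 + (217 + 108*208²)/(-3000 - 60*(-16)) = -44819*1/30056 + (217 + 108*43264)/(-3000 + 960) = -44819/30056 + (217 + 4672512)/(-2040) = -44819/30056 + 4672729*(-1/2040) = -44819/30056 - 4672729/2040 = -516672697/225420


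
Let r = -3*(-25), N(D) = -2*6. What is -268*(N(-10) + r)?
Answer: -16884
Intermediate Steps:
N(D) = -12
r = 75
-268*(N(-10) + r) = -268*(-12 + 75) = -268*63 = -16884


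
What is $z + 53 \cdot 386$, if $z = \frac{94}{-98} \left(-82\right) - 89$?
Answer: $\frac{1001935}{49} \approx 20448.0$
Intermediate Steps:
$z = - \frac{507}{49}$ ($z = 94 \left(- \frac{1}{98}\right) \left(-82\right) - 89 = \left(- \frac{47}{49}\right) \left(-82\right) - 89 = \frac{3854}{49} - 89 = - \frac{507}{49} \approx -10.347$)
$z + 53 \cdot 386 = - \frac{507}{49} + 53 \cdot 386 = - \frac{507}{49} + 20458 = \frac{1001935}{49}$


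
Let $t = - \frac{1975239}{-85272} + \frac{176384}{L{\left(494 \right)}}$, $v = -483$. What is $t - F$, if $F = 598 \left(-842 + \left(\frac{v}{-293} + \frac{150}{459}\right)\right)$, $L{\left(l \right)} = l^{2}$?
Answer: $\frac{9300497673484799}{18513659736} \approx 5.0236 \cdot 10^{5}$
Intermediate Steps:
$F = - \frac{22519166462}{44829}$ ($F = 598 \left(-842 + \left(- \frac{483}{-293} + \frac{150}{459}\right)\right) = 598 \left(-842 + \left(\left(-483\right) \left(- \frac{1}{293}\right) + 150 \cdot \frac{1}{459}\right)\right) = 598 \left(-842 + \left(\frac{483}{293} + \frac{50}{153}\right)\right) = 598 \left(-842 + \frac{88549}{44829}\right) = 598 \left(- \frac{37657469}{44829}\right) = - \frac{22519166462}{44829} \approx -5.0234 \cdot 10^{5}$)
$t = \frac{167702443}{7020728}$ ($t = - \frac{1975239}{-85272} + \frac{176384}{494^{2}} = \left(-1975239\right) \left(- \frac{1}{85272}\right) + \frac{176384}{244036} = \frac{658413}{28424} + 176384 \cdot \frac{1}{244036} = \frac{658413}{28424} + \frac{3392}{4693} = \frac{167702443}{7020728} \approx 23.887$)
$t - F = \frac{167702443}{7020728} - - \frac{22519166462}{44829} = \frac{167702443}{7020728} + \frac{22519166462}{44829} = \frac{9300497673484799}{18513659736}$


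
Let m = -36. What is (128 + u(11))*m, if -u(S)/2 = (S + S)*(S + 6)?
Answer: 22320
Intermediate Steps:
u(S) = -4*S*(6 + S) (u(S) = -2*(S + S)*(S + 6) = -2*2*S*(6 + S) = -4*S*(6 + S))
(128 + u(11))*m = (128 - 4*11*(6 + 11))*(-36) = (128 - 4*11*17)*(-36) = (128 - 748)*(-36) = -620*(-36) = 22320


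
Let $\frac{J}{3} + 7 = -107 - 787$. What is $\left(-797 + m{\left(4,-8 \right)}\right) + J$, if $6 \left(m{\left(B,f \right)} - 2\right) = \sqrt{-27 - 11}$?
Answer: $-3498 + \frac{i \sqrt{38}}{6} \approx -3498.0 + 1.0274 i$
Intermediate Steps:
$m{\left(B,f \right)} = 2 + \frac{i \sqrt{38}}{6}$ ($m{\left(B,f \right)} = 2 + \frac{\sqrt{-27 - 11}}{6} = 2 + \frac{\sqrt{-38}}{6} = 2 + \frac{i \sqrt{38}}{6}$)
$J = -2703$ ($J = -21 + 3 \left(-107 - 787\right) = -21 + 3 \left(-894\right) = -21 - 2682 = -2703$)
$\left(-797 + m{\left(4,-8 \right)}\right) + J = \left(-797 + \left(2 + \frac{i \sqrt{38}}{6}\right)\right) - 2703 = \left(-795 + \frac{i \sqrt{38}}{6}\right) - 2703 = -3498 + \frac{i \sqrt{38}}{6}$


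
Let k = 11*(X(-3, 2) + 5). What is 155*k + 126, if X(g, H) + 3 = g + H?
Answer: 1831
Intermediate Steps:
X(g, H) = -3 + H + g (X(g, H) = -3 + (g + H) = -3 + (H + g) = -3 + H + g)
k = 11 (k = 11*((-3 + 2 - 3) + 5) = 11*(-4 + 5) = 11*1 = 11)
155*k + 126 = 155*11 + 126 = 1705 + 126 = 1831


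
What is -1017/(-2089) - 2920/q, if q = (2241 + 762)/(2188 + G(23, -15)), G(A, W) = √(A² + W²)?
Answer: -13343483389/6273267 - 2920*√754/3003 ≈ -2153.7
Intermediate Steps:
q = 3003/(2188 + √754) (q = (2241 + 762)/(2188 + √(23² + (-15)²)) = 3003/(2188 + √(529 + 225)) = 3003/(2188 + √754) ≈ 1.3555)
-1017/(-2089) - 2920/q = -1017/(-2089) - 2920/(1095094/797765 - 1001*√754/1595530) = -1017*(-1/2089) - 2920/(1095094/797765 - 1001*√754/1595530) = 1017/2089 - 2920/(1095094/797765 - 1001*√754/1595530)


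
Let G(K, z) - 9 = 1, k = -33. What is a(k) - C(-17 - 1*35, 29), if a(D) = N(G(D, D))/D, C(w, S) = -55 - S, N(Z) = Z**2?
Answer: 2672/33 ≈ 80.970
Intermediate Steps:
G(K, z) = 10 (G(K, z) = 9 + 1 = 10)
a(D) = 100/D (a(D) = 10**2/D = 100/D)
a(k) - C(-17 - 1*35, 29) = 100/(-33) - (-55 - 1*29) = 100*(-1/33) - (-55 - 29) = -100/33 - 1*(-84) = -100/33 + 84 = 2672/33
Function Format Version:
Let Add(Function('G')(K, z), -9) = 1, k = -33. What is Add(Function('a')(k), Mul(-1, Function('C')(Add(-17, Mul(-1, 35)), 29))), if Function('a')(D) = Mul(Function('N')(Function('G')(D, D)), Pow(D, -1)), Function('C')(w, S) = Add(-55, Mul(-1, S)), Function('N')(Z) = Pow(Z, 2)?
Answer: Rational(2672, 33) ≈ 80.970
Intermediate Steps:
Function('G')(K, z) = 10 (Function('G')(K, z) = Add(9, 1) = 10)
Function('a')(D) = Mul(100, Pow(D, -1)) (Function('a')(D) = Mul(Pow(10, 2), Pow(D, -1)) = Mul(100, Pow(D, -1)))
Add(Function('a')(k), Mul(-1, Function('C')(Add(-17, Mul(-1, 35)), 29))) = Add(Mul(100, Pow(-33, -1)), Mul(-1, Add(-55, Mul(-1, 29)))) = Add(Mul(100, Rational(-1, 33)), Mul(-1, Add(-55, -29))) = Add(Rational(-100, 33), Mul(-1, -84)) = Add(Rational(-100, 33), 84) = Rational(2672, 33)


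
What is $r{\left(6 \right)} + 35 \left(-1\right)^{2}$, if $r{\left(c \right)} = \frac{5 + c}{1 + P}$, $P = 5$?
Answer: $\frac{221}{6} \approx 36.833$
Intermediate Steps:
$r{\left(c \right)} = \frac{5}{6} + \frac{c}{6}$ ($r{\left(c \right)} = \frac{5 + c}{1 + 5} = \frac{5 + c}{6} = \left(5 + c\right) \frac{1}{6} = \frac{5}{6} + \frac{c}{6}$)
$r{\left(6 \right)} + 35 \left(-1\right)^{2} = \left(\frac{5}{6} + \frac{1}{6} \cdot 6\right) + 35 \left(-1\right)^{2} = \left(\frac{5}{6} + 1\right) + 35 \cdot 1 = \frac{11}{6} + 35 = \frac{221}{6}$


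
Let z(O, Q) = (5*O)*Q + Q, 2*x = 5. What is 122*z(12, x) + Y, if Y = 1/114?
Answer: 2120971/114 ≈ 18605.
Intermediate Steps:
x = 5/2 (x = (½)*5 = 5/2 ≈ 2.5000)
z(O, Q) = Q + 5*O*Q (z(O, Q) = 5*O*Q + Q = Q + 5*O*Q)
Y = 1/114 ≈ 0.0087719
122*z(12, x) + Y = 122*(5*(1 + 5*12)/2) + 1/114 = 122*(5*(1 + 60)/2) + 1/114 = 122*((5/2)*61) + 1/114 = 122*(305/2) + 1/114 = 18605 + 1/114 = 2120971/114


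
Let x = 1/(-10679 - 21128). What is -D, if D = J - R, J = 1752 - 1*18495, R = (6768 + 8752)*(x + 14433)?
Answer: 7125305618201/31807 ≈ 2.2402e+8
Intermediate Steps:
x = -1/31807 (x = 1/(-31807) = -1/31807 ≈ -3.1440e-5)
R = 7124773073600/31807 (R = (6768 + 8752)*(-1/31807 + 14433) = 15520*(459070430/31807) = 7124773073600/31807 ≈ 2.2400e+8)
J = -16743 (J = 1752 - 18495 = -16743)
D = -7125305618201/31807 (D = -16743 - 1*7124773073600/31807 = -16743 - 7124773073600/31807 = -7125305618201/31807 ≈ -2.2402e+8)
-D = -1*(-7125305618201/31807) = 7125305618201/31807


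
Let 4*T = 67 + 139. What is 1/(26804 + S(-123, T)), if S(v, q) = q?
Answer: 2/53711 ≈ 3.7236e-5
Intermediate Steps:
T = 103/2 (T = (67 + 139)/4 = (1/4)*206 = 103/2 ≈ 51.500)
1/(26804 + S(-123, T)) = 1/(26804 + 103/2) = 1/(53711/2) = 2/53711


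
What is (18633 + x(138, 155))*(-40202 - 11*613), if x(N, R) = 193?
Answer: -883786570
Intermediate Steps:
(18633 + x(138, 155))*(-40202 - 11*613) = (18633 + 193)*(-40202 - 11*613) = 18826*(-40202 - 6743) = 18826*(-46945) = -883786570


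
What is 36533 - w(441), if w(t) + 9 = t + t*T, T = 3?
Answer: 34778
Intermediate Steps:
w(t) = -9 + 4*t (w(t) = -9 + (t + t*3) = -9 + (t + 3*t) = -9 + 4*t)
36533 - w(441) = 36533 - (-9 + 4*441) = 36533 - (-9 + 1764) = 36533 - 1*1755 = 36533 - 1755 = 34778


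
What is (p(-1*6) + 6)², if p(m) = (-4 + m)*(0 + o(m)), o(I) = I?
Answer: 4356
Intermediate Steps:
p(m) = m*(-4 + m) (p(m) = (-4 + m)*(0 + m) = (-4 + m)*m = m*(-4 + m))
(p(-1*6) + 6)² = ((-1*6)*(-4 - 1*6) + 6)² = (-6*(-4 - 6) + 6)² = (-6*(-10) + 6)² = (60 + 6)² = 66² = 4356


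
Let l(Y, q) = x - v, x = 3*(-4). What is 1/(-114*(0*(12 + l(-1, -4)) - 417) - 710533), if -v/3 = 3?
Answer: -1/662995 ≈ -1.5083e-6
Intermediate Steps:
v = -9 (v = -3*3 = -9)
x = -12
l(Y, q) = -3 (l(Y, q) = -12 - 1*(-9) = -12 + 9 = -3)
1/(-114*(0*(12 + l(-1, -4)) - 417) - 710533) = 1/(-114*(0*(12 - 3) - 417) - 710533) = 1/(-114*(0*9 - 417) - 710533) = 1/(-114*(0 - 417) - 710533) = 1/(-114*(-417) - 710533) = 1/(47538 - 710533) = 1/(-662995) = -1/662995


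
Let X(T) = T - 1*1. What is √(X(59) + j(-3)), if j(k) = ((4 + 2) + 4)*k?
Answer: 2*√7 ≈ 5.2915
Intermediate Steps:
j(k) = 10*k (j(k) = (6 + 4)*k = 10*k)
X(T) = -1 + T (X(T) = T - 1 = -1 + T)
√(X(59) + j(-3)) = √((-1 + 59) + 10*(-3)) = √(58 - 30) = √28 = 2*√7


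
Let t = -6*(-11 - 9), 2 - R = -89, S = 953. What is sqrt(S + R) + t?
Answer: 120 + 6*sqrt(29) ≈ 152.31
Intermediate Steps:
R = 91 (R = 2 - 1*(-89) = 2 + 89 = 91)
t = 120 (t = -6*(-20) = 120)
sqrt(S + R) + t = sqrt(953 + 91) + 120 = sqrt(1044) + 120 = 6*sqrt(29) + 120 = 120 + 6*sqrt(29)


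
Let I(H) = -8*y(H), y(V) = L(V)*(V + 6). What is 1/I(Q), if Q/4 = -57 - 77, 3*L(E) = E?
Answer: -3/2272640 ≈ -1.3201e-6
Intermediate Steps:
L(E) = E/3
y(V) = V*(6 + V)/3 (y(V) = (V/3)*(V + 6) = (V/3)*(6 + V) = V*(6 + V)/3)
Q = -536 (Q = 4*(-57 - 77) = 4*(-134) = -536)
I(H) = -8*H*(6 + H)/3
1/I(Q) = 1/(-8/3*(-536)*(6 - 536)) = 1/(-8/3*(-536)*(-530)) = 1/(-2272640/3) = -3/2272640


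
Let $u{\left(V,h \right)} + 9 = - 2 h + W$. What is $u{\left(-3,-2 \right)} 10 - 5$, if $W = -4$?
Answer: $-95$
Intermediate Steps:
$u{\left(V,h \right)} = -13 - 2 h$ ($u{\left(V,h \right)} = -9 - \left(4 + 2 h\right) = -13 - 2 h$)
$u{\left(-3,-2 \right)} 10 - 5 = \left(-13 - -4\right) 10 - 5 = \left(-13 + 4\right) 10 - 5 = \left(-9\right) 10 - 5 = -90 - 5 = -95$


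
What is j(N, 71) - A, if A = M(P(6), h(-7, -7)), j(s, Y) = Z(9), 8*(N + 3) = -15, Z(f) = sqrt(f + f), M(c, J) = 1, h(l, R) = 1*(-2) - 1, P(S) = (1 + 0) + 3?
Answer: -1 + 3*sqrt(2) ≈ 3.2426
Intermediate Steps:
P(S) = 4 (P(S) = 1 + 3 = 4)
h(l, R) = -3 (h(l, R) = -2 - 1 = -3)
Z(f) = sqrt(2)*sqrt(f) (Z(f) = sqrt(2*f) = sqrt(2)*sqrt(f))
N = -39/8 (N = -3 + (1/8)*(-15) = -3 - 15/8 = -39/8 ≈ -4.8750)
j(s, Y) = 3*sqrt(2) (j(s, Y) = sqrt(2)*sqrt(9) = sqrt(2)*3 = 3*sqrt(2))
A = 1
j(N, 71) - A = 3*sqrt(2) - 1*1 = 3*sqrt(2) - 1 = -1 + 3*sqrt(2)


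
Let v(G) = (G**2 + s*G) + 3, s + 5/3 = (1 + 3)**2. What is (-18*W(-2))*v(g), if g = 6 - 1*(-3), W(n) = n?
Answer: 7668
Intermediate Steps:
s = 43/3 (s = -5/3 + (1 + 3)**2 = -5/3 + 4**2 = -5/3 + 16 = 43/3 ≈ 14.333)
g = 9 (g = 6 + 3 = 9)
v(G) = 3 + G**2 + 43*G/3 (v(G) = (G**2 + 43*G/3) + 3 = 3 + G**2 + 43*G/3)
(-18*W(-2))*v(g) = (-18*(-2))*(3 + 9**2 + (43/3)*9) = (-9*(-4))*(3 + 81 + 129) = 36*213 = 7668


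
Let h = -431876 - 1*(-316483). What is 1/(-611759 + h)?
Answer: -1/727152 ≈ -1.3752e-6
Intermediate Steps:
h = -115393 (h = -431876 + 316483 = -115393)
1/(-611759 + h) = 1/(-611759 - 115393) = 1/(-727152) = -1/727152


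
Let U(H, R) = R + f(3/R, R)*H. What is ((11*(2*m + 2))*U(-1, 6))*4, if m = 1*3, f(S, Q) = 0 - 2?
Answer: 2816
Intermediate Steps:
f(S, Q) = -2
m = 3
U(H, R) = R - 2*H
((11*(2*m + 2))*U(-1, 6))*4 = ((11*(2*3 + 2))*(6 - 2*(-1)))*4 = ((11*(6 + 2))*(6 + 2))*4 = ((11*8)*8)*4 = (88*8)*4 = 704*4 = 2816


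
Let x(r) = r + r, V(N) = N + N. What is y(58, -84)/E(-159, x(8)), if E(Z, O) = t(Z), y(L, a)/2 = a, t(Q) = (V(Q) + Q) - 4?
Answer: 168/481 ≈ 0.34927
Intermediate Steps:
V(N) = 2*N
t(Q) = -4 + 3*Q (t(Q) = (2*Q + Q) - 4 = 3*Q - 4 = -4 + 3*Q)
x(r) = 2*r
y(L, a) = 2*a
E(Z, O) = -4 + 3*Z
y(58, -84)/E(-159, x(8)) = (2*(-84))/(-4 + 3*(-159)) = -168/(-4 - 477) = -168/(-481) = -168*(-1/481) = 168/481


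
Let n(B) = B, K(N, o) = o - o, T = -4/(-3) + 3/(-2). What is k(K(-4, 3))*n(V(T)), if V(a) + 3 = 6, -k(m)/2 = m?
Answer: 0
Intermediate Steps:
T = -1/6 (T = -4*(-1/3) + 3*(-1/2) = 4/3 - 3/2 = -1/6 ≈ -0.16667)
K(N, o) = 0
k(m) = -2*m
V(a) = 3 (V(a) = -3 + 6 = 3)
k(K(-4, 3))*n(V(T)) = -2*0*3 = 0*3 = 0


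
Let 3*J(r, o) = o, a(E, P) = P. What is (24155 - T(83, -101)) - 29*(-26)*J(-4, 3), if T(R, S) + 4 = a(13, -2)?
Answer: 24915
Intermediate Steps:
J(r, o) = o/3
T(R, S) = -6 (T(R, S) = -4 - 2 = -6)
(24155 - T(83, -101)) - 29*(-26)*J(-4, 3) = (24155 - 1*(-6)) - 29*(-26)*(⅓)*3 = (24155 + 6) - (-754) = 24161 - 1*(-754) = 24161 + 754 = 24915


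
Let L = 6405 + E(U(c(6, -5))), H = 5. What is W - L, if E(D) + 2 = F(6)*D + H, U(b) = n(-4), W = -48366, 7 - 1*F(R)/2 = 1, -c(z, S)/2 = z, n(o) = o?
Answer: -54726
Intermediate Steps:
c(z, S) = -2*z
F(R) = 12 (F(R) = 14 - 2*1 = 14 - 2 = 12)
U(b) = -4
E(D) = 3 + 12*D (E(D) = -2 + (12*D + 5) = -2 + (5 + 12*D) = 3 + 12*D)
L = 6360 (L = 6405 + (3 + 12*(-4)) = 6405 + (3 - 48) = 6405 - 45 = 6360)
W - L = -48366 - 1*6360 = -48366 - 6360 = -54726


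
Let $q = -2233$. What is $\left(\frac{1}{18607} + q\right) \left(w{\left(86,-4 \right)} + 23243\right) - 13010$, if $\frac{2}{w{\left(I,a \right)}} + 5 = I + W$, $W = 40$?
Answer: $- \frac{116883116004620}{2251447} \approx -5.1915 \cdot 10^{7}$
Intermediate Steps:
$w{\left(I,a \right)} = \frac{2}{35 + I}$ ($w{\left(I,a \right)} = \frac{2}{-5 + \left(I + 40\right)} = \frac{2}{-5 + \left(40 + I\right)} = \frac{2}{35 + I}$)
$\left(\frac{1}{18607} + q\right) \left(w{\left(86,-4 \right)} + 23243\right) - 13010 = \left(\frac{1}{18607} - 2233\right) \left(\frac{2}{35 + 86} + 23243\right) - 13010 = \left(\frac{1}{18607} - 2233\right) \left(\frac{2}{121} + 23243\right) - 13010 = - \frac{41549430 \left(2 \cdot \frac{1}{121} + 23243\right)}{18607} - 13010 = - \frac{41549430 \left(\frac{2}{121} + 23243\right)}{18607} - 13010 = \left(- \frac{41549430}{18607}\right) \frac{2812405}{121} - 13010 = - \frac{116853824679150}{2251447} - 13010 = - \frac{116883116004620}{2251447}$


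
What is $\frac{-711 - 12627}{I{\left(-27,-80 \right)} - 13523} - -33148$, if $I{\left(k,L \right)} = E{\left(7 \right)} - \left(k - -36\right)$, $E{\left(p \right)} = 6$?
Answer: $\frac{224186593}{6763} \approx 33149.0$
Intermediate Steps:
$I{\left(k,L \right)} = -30 - k$ ($I{\left(k,L \right)} = 6 - \left(k - -36\right) = 6 - \left(k + 36\right) = 6 - \left(36 + k\right) = -30 - k$)
$\frac{-711 - 12627}{I{\left(-27,-80 \right)} - 13523} - -33148 = \frac{-711 - 12627}{\left(-30 - -27\right) - 13523} - -33148 = - \frac{13338}{\left(-30 + 27\right) - 13523} + 33148 = - \frac{13338}{-3 - 13523} + 33148 = - \frac{13338}{-13526} + 33148 = \left(-13338\right) \left(- \frac{1}{13526}\right) + 33148 = \frac{6669}{6763} + 33148 = \frac{224186593}{6763}$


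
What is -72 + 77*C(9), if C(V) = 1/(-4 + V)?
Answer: -283/5 ≈ -56.600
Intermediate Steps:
-72 + 77*C(9) = -72 + 77/(-4 + 9) = -72 + 77/5 = -283/5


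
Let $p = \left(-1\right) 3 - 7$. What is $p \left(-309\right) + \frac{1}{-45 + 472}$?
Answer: $\frac{1319431}{427} \approx 3090.0$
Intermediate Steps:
$p = -10$ ($p = -3 - 7 = -10$)
$p \left(-309\right) + \frac{1}{-45 + 472} = \left(-10\right) \left(-309\right) + \frac{1}{-45 + 472} = 3090 + \frac{1}{427} = \frac{1319431}{427}$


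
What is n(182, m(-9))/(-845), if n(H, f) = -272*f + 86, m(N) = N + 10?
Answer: 186/845 ≈ 0.22012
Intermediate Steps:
m(N) = 10 + N
n(H, f) = 86 - 272*f
n(182, m(-9))/(-845) = (86 - 272*(10 - 9))/(-845) = (86 - 272*1)*(-1/845) = (86 - 272)*(-1/845) = -186*(-1/845) = 186/845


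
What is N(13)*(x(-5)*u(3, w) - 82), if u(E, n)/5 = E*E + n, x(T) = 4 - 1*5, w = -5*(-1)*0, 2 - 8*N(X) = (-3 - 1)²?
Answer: 889/4 ≈ 222.25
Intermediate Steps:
N(X) = -7/4 (N(X) = ¼ - (-3 - 1)²/8 = ¼ - ⅛*(-4)² = ¼ - ⅛*16 = ¼ - 2 = -7/4)
w = 0 (w = 5*0 = 0)
x(T) = -1 (x(T) = 4 - 5 = -1)
u(E, n) = 5*n + 5*E² (u(E, n) = 5*(E*E + n) = 5*(E² + n) = 5*(n + E²) = 5*n + 5*E²)
N(13)*(x(-5)*u(3, w) - 82) = -7*(-(5*0 + 5*3²) - 82)/4 = -7*(-(0 + 5*9) - 82)/4 = -7*(-(0 + 45) - 82)/4 = -7*(-1*45 - 82)/4 = -7*(-45 - 82)/4 = -7/4*(-127) = 889/4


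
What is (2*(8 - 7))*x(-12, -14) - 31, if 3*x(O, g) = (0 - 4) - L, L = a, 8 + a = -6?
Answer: -73/3 ≈ -24.333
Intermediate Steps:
a = -14 (a = -8 - 6 = -14)
L = -14
x(O, g) = 10/3 (x(O, g) = ((0 - 4) - 1*(-14))/3 = (-4 + 14)/3 = (1/3)*10 = 10/3)
(2*(8 - 7))*x(-12, -14) - 31 = (2*(8 - 7))*(10/3) - 31 = (2*1)*(10/3) - 31 = 2*(10/3) - 31 = 20/3 - 31 = -73/3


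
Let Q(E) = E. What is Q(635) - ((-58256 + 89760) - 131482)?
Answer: 100613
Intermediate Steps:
Q(635) - ((-58256 + 89760) - 131482) = 635 - ((-58256 + 89760) - 131482) = 635 - (31504 - 131482) = 635 - 1*(-99978) = 635 + 99978 = 100613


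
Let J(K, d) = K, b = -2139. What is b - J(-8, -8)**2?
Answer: -2203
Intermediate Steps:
b - J(-8, -8)**2 = -2139 - 1*(-8)**2 = -2139 - 1*64 = -2139 - 64 = -2203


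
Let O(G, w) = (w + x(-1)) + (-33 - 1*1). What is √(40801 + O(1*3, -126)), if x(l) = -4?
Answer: √40637 ≈ 201.59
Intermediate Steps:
O(G, w) = -38 + w (O(G, w) = (w - 4) + (-33 - 1*1) = (-4 + w) + (-33 - 1) = (-4 + w) - 34 = -38 + w)
√(40801 + O(1*3, -126)) = √(40801 + (-38 - 126)) = √(40801 - 164) = √40637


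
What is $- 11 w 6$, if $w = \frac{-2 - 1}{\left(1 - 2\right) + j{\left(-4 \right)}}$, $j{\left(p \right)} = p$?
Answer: $- \frac{198}{5} \approx -39.6$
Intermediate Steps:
$w = \frac{3}{5}$ ($w = \frac{-2 - 1}{\left(1 - 2\right) - 4} = - \frac{3}{-1 - 4} = - \frac{3}{-5} = \left(-3\right) \left(- \frac{1}{5}\right) = \frac{3}{5} \approx 0.6$)
$- 11 w 6 = \left(-11\right) \frac{3}{5} \cdot 6 = \left(- \frac{33}{5}\right) 6 = - \frac{198}{5}$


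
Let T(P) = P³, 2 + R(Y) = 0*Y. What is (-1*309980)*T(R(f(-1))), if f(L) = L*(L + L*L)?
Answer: 2479840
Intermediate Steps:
f(L) = L*(L + L²)
R(Y) = -2 (R(Y) = -2 + 0*Y = -2 + 0 = -2)
(-1*309980)*T(R(f(-1))) = -1*309980*(-2)³ = -309980*(-8) = 2479840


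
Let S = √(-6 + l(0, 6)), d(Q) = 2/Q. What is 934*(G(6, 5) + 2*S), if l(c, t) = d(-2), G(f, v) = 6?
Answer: 5604 + 1868*I*√7 ≈ 5604.0 + 4942.3*I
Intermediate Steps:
l(c, t) = -1 (l(c, t) = 2/(-2) = 2*(-½) = -1)
S = I*√7 (S = √(-6 - 1) = √(-7) = I*√7 ≈ 2.6458*I)
934*(G(6, 5) + 2*S) = 934*(6 + 2*(I*√7)) = 934*(6 + 2*I*√7) = 5604 + 1868*I*√7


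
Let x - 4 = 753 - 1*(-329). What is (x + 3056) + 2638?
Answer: 6780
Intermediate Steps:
x = 1086 (x = 4 + (753 - 1*(-329)) = 4 + (753 + 329) = 4 + 1082 = 1086)
(x + 3056) + 2638 = (1086 + 3056) + 2638 = 4142 + 2638 = 6780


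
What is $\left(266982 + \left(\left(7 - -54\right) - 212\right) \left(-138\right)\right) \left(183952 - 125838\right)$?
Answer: $16726371480$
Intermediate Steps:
$\left(266982 + \left(\left(7 - -54\right) - 212\right) \left(-138\right)\right) \left(183952 - 125838\right) = \left(266982 + \left(\left(7 + 54\right) - 212\right) \left(-138\right)\right) 58114 = \left(266982 + \left(61 - 212\right) \left(-138\right)\right) 58114 = \left(266982 - -20838\right) 58114 = \left(266982 + 20838\right) 58114 = 287820 \cdot 58114 = 16726371480$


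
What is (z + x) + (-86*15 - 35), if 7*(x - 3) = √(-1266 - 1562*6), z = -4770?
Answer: -6092 + 3*I*√1182/7 ≈ -6092.0 + 14.734*I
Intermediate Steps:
x = 3 + 3*I*√1182/7 (x = 3 + √(-1266 - 1562*6)/7 = 3 + √(-1266 - 9372)/7 = 3 + √(-10638)/7 = 3 + (3*I*√1182)/7 = 3 + 3*I*√1182/7 ≈ 3.0 + 14.734*I)
(z + x) + (-86*15 - 35) = (-4770 + (3 + 3*I*√1182/7)) + (-86*15 - 35) = (-4767 + 3*I*√1182/7) + (-1290 - 35) = (-4767 + 3*I*√1182/7) - 1325 = -6092 + 3*I*√1182/7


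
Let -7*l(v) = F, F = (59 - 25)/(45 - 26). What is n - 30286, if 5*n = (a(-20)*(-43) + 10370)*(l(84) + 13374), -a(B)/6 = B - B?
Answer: 3685012354/133 ≈ 2.7707e+7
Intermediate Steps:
F = 34/19 ≈ 1.7895
l(v) = -34/133 (l(v) = -1/7*34/19 = -34/133)
a(B) = 0 (a(B) = -6*(B - B) = -6*0 = 0)
n = 3689040392/133 (n = ((0*(-43) + 10370)*(-34/133 + 13374))/5 = ((0 + 10370)*(1778708/133))/5 = (10370*(1778708/133))/5 = (1/5)*(18445201960/133) = 3689040392/133 ≈ 2.7737e+7)
n - 30286 = 3689040392/133 - 30286 = 3685012354/133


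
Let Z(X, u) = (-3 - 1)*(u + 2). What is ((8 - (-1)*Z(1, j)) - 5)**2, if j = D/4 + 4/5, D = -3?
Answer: 676/25 ≈ 27.040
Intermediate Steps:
j = 1/20 (j = -3/4 + 4/5 = 1/20 ≈ 0.050000)
Z(X, u) = -8 - 4*u (Z(X, u) = -4*(2 + u) = -8 - 4*u)
((8 - (-1)*Z(1, j)) - 5)**2 = ((8 - (-1)*(-8 - 4*1/20)) - 5)**2 = ((8 - (-1)*(-8 - 1/5)) - 5)**2 = ((8 - (-1)*(-41)/5) - 5)**2 = ((8 - 1*41/5) - 5)**2 = ((8 - 41/5) - 5)**2 = (-1/5 - 5)**2 = (-26/5)**2 = 676/25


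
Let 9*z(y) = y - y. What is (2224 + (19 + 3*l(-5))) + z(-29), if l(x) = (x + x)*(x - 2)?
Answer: 2453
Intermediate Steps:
l(x) = 2*x*(-2 + x) (l(x) = (2*x)*(-2 + x) = 2*x*(-2 + x))
z(y) = 0 (z(y) = (y - y)/9 = (1/9)*0 = 0)
(2224 + (19 + 3*l(-5))) + z(-29) = (2224 + (19 + 3*(2*(-5)*(-2 - 5)))) + 0 = (2224 + (19 + 3*(2*(-5)*(-7)))) + 0 = (2224 + (19 + 3*70)) + 0 = (2224 + (19 + 210)) + 0 = (2224 + 229) + 0 = 2453 + 0 = 2453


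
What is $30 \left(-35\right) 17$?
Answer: $-17850$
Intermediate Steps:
$30 \left(-35\right) 17 = \left(-1050\right) 17 = -17850$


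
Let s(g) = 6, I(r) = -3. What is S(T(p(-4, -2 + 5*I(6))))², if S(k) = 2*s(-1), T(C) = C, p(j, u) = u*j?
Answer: 144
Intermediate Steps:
p(j, u) = j*u
S(k) = 12 (S(k) = 2*6 = 12)
S(T(p(-4, -2 + 5*I(6))))² = 12² = 144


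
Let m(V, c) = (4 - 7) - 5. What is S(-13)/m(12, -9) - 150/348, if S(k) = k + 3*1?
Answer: 95/116 ≈ 0.81897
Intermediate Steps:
S(k) = 3 + k (S(k) = k + 3 = 3 + k)
m(V, c) = -8 (m(V, c) = -3 - 5 = -8)
S(-13)/m(12, -9) - 150/348 = (3 - 13)/(-8) - 150/348 = -10*(-⅛) - 150*1/348 = 5/4 - 25/58 = 95/116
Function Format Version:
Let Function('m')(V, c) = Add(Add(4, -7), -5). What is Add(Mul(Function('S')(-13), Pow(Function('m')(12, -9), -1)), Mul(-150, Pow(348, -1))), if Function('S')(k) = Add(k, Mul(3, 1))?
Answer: Rational(95, 116) ≈ 0.81897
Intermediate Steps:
Function('S')(k) = Add(3, k) (Function('S')(k) = Add(k, 3) = Add(3, k))
Function('m')(V, c) = -8 (Function('m')(V, c) = Add(-3, -5) = -8)
Add(Mul(Function('S')(-13), Pow(Function('m')(12, -9), -1)), Mul(-150, Pow(348, -1))) = Add(Mul(Add(3, -13), Pow(-8, -1)), Mul(-150, Pow(348, -1))) = Add(Mul(-10, Rational(-1, 8)), Mul(-150, Rational(1, 348))) = Add(Rational(5, 4), Rational(-25, 58)) = Rational(95, 116)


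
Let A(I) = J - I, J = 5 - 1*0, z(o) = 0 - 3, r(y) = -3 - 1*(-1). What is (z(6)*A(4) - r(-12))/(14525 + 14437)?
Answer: -1/28962 ≈ -3.4528e-5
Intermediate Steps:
r(y) = -2 (r(y) = -3 + 1 = -2)
z(o) = -3
J = 5 (J = 5 + 0 = 5)
A(I) = 5 - I
(z(6)*A(4) - r(-12))/(14525 + 14437) = (-3*(5 - 1*4) - 1*(-2))/(14525 + 14437) = (-3*(5 - 4) + 2)/28962 = (-3*1 + 2)*(1/28962) = (-3 + 2)*(1/28962) = -1*1/28962 = -1/28962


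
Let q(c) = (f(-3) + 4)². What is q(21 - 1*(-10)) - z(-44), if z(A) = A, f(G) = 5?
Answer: 125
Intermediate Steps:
q(c) = 81 (q(c) = (5 + 4)² = 9² = 81)
q(21 - 1*(-10)) - z(-44) = 81 - 1*(-44) = 81 + 44 = 125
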